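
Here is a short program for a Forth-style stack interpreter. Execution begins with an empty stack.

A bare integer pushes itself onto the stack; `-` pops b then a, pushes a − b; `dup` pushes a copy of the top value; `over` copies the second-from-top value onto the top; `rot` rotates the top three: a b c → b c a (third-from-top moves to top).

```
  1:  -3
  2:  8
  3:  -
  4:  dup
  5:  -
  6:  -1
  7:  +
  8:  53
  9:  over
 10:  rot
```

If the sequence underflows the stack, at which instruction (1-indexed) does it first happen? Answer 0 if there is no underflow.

0

-3   -> [-3]
8    -> [-3, 8]
-    -> [-11]
dup  -> [-11, -11]
-    -> [0]
-1   -> [0, -1]
+    -> [-1]
53   -> [-1, 53]
over -> [-1, 53, -1]
rot  -> [53, -1, -1]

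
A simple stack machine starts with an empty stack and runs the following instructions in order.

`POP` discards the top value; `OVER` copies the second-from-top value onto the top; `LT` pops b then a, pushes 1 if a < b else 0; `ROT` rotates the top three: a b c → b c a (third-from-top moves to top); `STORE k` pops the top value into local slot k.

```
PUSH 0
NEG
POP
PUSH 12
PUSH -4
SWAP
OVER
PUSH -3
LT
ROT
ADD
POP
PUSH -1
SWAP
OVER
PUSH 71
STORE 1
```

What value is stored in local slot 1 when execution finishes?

71

PUSH 0   0
NEG      0
POP      (empty)
PUSH 12  12
PUSH -4  12 -4
SWAP     -4 12
OVER     -4 12 -4
PUSH -3  -4 12 -4 -3
LT       -4 12 1
ROT      12 1 -4
ADD      12 -3
POP      12
PUSH -1  12 -1
SWAP     -1 12
OVER     -1 12 -1
PUSH 71  -1 12 -1 71
STORE 1  -1 12 -1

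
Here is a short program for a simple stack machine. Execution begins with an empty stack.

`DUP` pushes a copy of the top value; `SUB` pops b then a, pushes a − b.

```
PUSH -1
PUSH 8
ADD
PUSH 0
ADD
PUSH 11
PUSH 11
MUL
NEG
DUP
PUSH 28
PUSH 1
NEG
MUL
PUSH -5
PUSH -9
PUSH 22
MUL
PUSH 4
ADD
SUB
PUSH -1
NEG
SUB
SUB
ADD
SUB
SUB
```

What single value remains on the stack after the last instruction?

PUSH -1 → -1
PUSH 8  → -1 8
ADD     → 7
PUSH 0  → 7 0
ADD     → 7
PUSH 11 → 7 11
PUSH 11 → 7 11 11
MUL     → 7 121
NEG     → 7 -121
DUP     → 7 -121 -121
PUSH 28 → 7 -121 -121 28
PUSH 1  → 7 -121 -121 28 1
NEG     → 7 -121 -121 28 -1
MUL     → 7 -121 -121 -28
PUSH -5 → 7 -121 -121 -28 -5
PUSH -9 → 7 -121 -121 -28 -5 -9
PUSH 22 → 7 -121 -121 -28 -5 -9 22
MUL     → 7 -121 -121 -28 -5 -198
PUSH 4  → 7 -121 -121 -28 -5 -198 4
ADD     → 7 -121 -121 -28 -5 -194
SUB     → 7 -121 -121 -28 189
PUSH -1 → 7 -121 -121 -28 189 -1
NEG     → 7 -121 -121 -28 189 1
SUB     → 7 -121 -121 -28 188
SUB     → 7 -121 -121 -216
ADD     → 7 -121 -337
SUB     → 7 216
SUB     → -209

-209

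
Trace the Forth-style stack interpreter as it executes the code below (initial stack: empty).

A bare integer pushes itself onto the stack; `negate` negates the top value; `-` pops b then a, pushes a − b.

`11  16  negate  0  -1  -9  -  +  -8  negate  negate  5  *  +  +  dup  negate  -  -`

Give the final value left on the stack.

11     → [11]
16     → [11, 16]
negate → [11, -16]
0      → [11, -16, 0]
-1     → [11, -16, 0, -1]
-9     → [11, -16, 0, -1, -9]
-      → [11, -16, 0, 8]
+      → [11, -16, 8]
-8     → [11, -16, 8, -8]
negate → [11, -16, 8, 8]
negate → [11, -16, 8, -8]
5      → [11, -16, 8, -8, 5]
*      → [11, -16, 8, -40]
+      → [11, -16, -32]
+      → [11, -48]
dup    → [11, -48, -48]
negate → [11, -48, 48]
-      → [11, -96]
-      → [107]

107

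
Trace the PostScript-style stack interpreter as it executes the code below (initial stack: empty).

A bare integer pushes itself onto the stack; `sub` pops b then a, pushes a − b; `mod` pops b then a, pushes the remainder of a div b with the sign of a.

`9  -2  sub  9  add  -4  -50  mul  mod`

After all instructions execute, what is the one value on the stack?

20

9   -> 9
-2  -> 9 -2
sub -> 11
9   -> 11 9
add -> 20
-4  -> 20 -4
-50 -> 20 -4 -50
mul -> 20 200
mod -> 20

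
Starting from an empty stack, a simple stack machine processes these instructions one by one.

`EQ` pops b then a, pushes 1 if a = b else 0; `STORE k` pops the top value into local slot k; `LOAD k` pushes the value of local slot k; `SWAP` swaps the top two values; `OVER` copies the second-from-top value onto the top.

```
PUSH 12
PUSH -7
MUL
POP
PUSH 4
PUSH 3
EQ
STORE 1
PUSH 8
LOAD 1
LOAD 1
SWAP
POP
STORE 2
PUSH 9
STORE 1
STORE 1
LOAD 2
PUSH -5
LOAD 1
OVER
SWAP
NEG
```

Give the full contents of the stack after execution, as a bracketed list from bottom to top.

PUSH 12 → [12]
PUSH -7 → [12, -7]
MUL     → [-84]
POP     → []
PUSH 4  → [4]
PUSH 3  → [4, 3]
EQ      → [0]
STORE 1 → []
PUSH 8  → [8]
LOAD 1  → [8, 0]
LOAD 1  → [8, 0, 0]
SWAP    → [8, 0, 0]
POP     → [8, 0]
STORE 2 → [8]
PUSH 9  → [8, 9]
STORE 1 → [8]
STORE 1 → []
LOAD 2  → [0]
PUSH -5 → [0, -5]
LOAD 1  → [0, -5, 8]
OVER    → [0, -5, 8, -5]
SWAP    → [0, -5, -5, 8]
NEG     → [0, -5, -5, -8]

[0, -5, -5, -8]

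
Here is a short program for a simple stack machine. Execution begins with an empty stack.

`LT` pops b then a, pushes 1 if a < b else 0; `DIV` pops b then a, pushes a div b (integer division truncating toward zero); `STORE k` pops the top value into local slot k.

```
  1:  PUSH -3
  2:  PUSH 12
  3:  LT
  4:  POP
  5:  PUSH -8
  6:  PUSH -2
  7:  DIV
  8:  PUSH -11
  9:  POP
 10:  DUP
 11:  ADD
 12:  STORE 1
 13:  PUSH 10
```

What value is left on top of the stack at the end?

10

PUSH -3  : -3
PUSH 12  : -3 12
LT       : 1
POP      : (empty)
PUSH -8  : -8
PUSH -2  : -8 -2
DIV      : 4
PUSH -11 : 4 -11
POP      : 4
DUP      : 4 4
ADD      : 8
STORE 1  : (empty)
PUSH 10  : 10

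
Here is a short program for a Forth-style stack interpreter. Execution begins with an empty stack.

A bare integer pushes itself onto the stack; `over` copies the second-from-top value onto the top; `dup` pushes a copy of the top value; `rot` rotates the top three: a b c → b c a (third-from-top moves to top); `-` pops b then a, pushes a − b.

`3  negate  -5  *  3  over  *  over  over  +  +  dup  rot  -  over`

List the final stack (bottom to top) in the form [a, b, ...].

3       3
negate  -3
-5      -3 -5
*       15
3       15 3
over    15 3 15
*       15 45
over    15 45 15
over    15 45 15 45
+       15 45 60
+       15 105
dup     15 105 105
rot     105 105 15
-       105 90
over    105 90 105

[105, 90, 105]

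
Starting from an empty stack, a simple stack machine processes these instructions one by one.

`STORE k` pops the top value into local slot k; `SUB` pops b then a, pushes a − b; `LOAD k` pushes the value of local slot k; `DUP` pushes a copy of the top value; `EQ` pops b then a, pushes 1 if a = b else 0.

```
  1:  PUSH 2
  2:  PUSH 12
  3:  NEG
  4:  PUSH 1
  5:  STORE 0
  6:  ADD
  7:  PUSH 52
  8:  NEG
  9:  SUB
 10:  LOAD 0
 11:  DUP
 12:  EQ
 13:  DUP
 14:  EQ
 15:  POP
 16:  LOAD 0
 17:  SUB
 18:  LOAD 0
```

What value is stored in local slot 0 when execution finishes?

1

PUSH 2  -> 2
PUSH 12 -> 2 12
NEG     -> 2 -12
PUSH 1  -> 2 -12 1
STORE 0 -> 2 -12
ADD     -> -10
PUSH 52 -> -10 52
NEG     -> -10 -52
SUB     -> 42
LOAD 0  -> 42 1
DUP     -> 42 1 1
EQ      -> 42 1
DUP     -> 42 1 1
EQ      -> 42 1
POP     -> 42
LOAD 0  -> 42 1
SUB     -> 41
LOAD 0  -> 41 1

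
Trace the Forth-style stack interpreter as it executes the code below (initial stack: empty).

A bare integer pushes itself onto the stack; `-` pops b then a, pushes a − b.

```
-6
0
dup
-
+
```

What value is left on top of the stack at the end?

-6  → -6
0   → -6 0
dup → -6 0 0
-   → -6 0
+   → -6

-6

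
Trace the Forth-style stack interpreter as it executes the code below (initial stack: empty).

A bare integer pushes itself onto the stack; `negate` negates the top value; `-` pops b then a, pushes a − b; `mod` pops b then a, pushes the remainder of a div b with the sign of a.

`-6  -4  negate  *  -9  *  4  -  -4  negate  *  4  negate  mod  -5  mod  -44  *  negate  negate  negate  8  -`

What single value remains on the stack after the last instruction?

-6     : -6
-4     : -6 -4
negate : -6 4
*      : -24
-9     : -24 -9
*      : 216
4      : 216 4
-      : 212
-4     : 212 -4
negate : 212 4
*      : 848
4      : 848 4
negate : 848 -4
mod    : 0
-5     : 0 -5
mod    : 0
-44    : 0 -44
*      : 0
negate : 0
negate : 0
negate : 0
8      : 0 8
-      : -8

-8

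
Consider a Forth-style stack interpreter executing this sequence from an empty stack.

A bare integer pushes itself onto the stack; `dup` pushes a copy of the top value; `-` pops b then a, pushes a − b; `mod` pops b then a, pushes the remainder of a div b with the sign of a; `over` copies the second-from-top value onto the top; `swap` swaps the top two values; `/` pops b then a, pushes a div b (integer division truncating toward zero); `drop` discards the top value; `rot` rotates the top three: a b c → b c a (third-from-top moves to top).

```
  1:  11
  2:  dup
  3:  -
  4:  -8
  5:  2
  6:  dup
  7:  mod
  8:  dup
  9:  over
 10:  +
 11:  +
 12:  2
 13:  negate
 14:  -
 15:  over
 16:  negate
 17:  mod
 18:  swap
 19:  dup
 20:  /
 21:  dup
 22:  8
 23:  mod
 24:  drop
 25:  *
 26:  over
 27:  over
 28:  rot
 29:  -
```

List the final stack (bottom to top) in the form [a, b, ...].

11      11
dup     11 11
-       0
-8      0 -8
2       0 -8 2
dup     0 -8 2 2
mod     0 -8 0
dup     0 -8 0 0
over    0 -8 0 0 0
+       0 -8 0 0
+       0 -8 0
2       0 -8 0 2
negate  0 -8 0 -2
-       0 -8 2
over    0 -8 2 -8
negate  0 -8 2 8
mod     0 -8 2
swap    0 2 -8
dup     0 2 -8 -8
/       0 2 1
dup     0 2 1 1
8       0 2 1 1 8
mod     0 2 1 1
drop    0 2 1
*       0 2
over    0 2 0
over    0 2 0 2
rot     0 0 2 2
-       0 0 0

[0, 0, 0]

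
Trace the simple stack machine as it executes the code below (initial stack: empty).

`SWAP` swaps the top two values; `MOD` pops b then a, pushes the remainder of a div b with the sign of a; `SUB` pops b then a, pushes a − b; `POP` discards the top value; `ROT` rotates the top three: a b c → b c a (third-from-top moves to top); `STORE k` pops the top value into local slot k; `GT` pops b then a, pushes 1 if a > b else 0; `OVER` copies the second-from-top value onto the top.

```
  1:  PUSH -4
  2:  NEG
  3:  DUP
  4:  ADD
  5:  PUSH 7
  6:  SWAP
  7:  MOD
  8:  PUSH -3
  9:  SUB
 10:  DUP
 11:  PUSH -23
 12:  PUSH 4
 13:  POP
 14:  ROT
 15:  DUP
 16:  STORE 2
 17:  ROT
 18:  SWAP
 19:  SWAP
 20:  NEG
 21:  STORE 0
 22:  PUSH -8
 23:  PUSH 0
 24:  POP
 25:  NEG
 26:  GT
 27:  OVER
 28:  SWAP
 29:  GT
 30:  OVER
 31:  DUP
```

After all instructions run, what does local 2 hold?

10

PUSH -4   -4
NEG       4
DUP       4 4
ADD       8
PUSH 7    8 7
SWAP      7 8
MOD       7
PUSH -3   7 -3
SUB       10
DUP       10 10
PUSH -23  10 10 -23
PUSH 4    10 10 -23 4
POP       10 10 -23
ROT       10 -23 10
DUP       10 -23 10 10
STORE 2   10 -23 10
ROT       -23 10 10
SWAP      -23 10 10
SWAP      -23 10 10
NEG       -23 10 -10
STORE 0   -23 10
PUSH -8   -23 10 -8
PUSH 0    -23 10 -8 0
POP       -23 10 -8
NEG       -23 10 8
GT        -23 1
OVER      -23 1 -23
SWAP      -23 -23 1
GT        -23 0
OVER      -23 0 -23
DUP       -23 0 -23 -23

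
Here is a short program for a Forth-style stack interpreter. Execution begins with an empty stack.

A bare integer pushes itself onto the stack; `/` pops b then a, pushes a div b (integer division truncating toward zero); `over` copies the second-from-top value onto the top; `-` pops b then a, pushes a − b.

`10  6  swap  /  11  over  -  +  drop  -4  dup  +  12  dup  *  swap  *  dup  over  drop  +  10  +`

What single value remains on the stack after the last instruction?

10   -> 10
6    -> 10 6
swap -> 6 10
/    -> 0
11   -> 0 11
over -> 0 11 0
-    -> 0 11
+    -> 11
drop -> (empty)
-4   -> -4
dup  -> -4 -4
+    -> -8
12   -> -8 12
dup  -> -8 12 12
*    -> -8 144
swap -> 144 -8
*    -> -1152
dup  -> -1152 -1152
over -> -1152 -1152 -1152
drop -> -1152 -1152
+    -> -2304
10   -> -2304 10
+    -> -2294

-2294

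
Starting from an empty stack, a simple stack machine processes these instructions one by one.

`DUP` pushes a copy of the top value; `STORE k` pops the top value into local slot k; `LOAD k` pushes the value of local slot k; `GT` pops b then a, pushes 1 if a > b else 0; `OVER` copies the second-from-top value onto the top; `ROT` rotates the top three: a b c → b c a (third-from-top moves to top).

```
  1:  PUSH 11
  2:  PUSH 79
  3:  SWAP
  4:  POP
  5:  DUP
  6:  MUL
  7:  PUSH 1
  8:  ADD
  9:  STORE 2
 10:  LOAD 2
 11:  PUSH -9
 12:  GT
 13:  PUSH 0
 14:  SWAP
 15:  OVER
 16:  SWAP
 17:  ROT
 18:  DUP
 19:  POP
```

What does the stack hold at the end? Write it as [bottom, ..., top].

[0, 1, 0]

PUSH 11 : 11
PUSH 79 : 11 79
SWAP    : 79 11
POP     : 79
DUP     : 79 79
MUL     : 6241
PUSH 1  : 6241 1
ADD     : 6242
STORE 2 : (empty)
LOAD 2  : 6242
PUSH -9 : 6242 -9
GT      : 1
PUSH 0  : 1 0
SWAP    : 0 1
OVER    : 0 1 0
SWAP    : 0 0 1
ROT     : 0 1 0
DUP     : 0 1 0 0
POP     : 0 1 0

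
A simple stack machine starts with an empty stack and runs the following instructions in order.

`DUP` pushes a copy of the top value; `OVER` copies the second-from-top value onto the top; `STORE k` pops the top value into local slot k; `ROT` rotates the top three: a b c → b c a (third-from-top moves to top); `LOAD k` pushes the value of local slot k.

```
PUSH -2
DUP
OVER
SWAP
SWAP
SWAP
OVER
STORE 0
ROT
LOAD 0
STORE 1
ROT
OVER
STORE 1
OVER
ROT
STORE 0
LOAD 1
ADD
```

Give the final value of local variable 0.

PUSH -2 → [-2]
DUP     → [-2, -2]
OVER    → [-2, -2, -2]
SWAP    → [-2, -2, -2]
SWAP    → [-2, -2, -2]
SWAP    → [-2, -2, -2]
OVER    → [-2, -2, -2, -2]
STORE 0 → [-2, -2, -2]
ROT     → [-2, -2, -2]
LOAD 0  → [-2, -2, -2, -2]
STORE 1 → [-2, -2, -2]
ROT     → [-2, -2, -2]
OVER    → [-2, -2, -2, -2]
STORE 1 → [-2, -2, -2]
OVER    → [-2, -2, -2, -2]
ROT     → [-2, -2, -2, -2]
STORE 0 → [-2, -2, -2]
LOAD 1  → [-2, -2, -2, -2]
ADD     → [-2, -2, -4]

-2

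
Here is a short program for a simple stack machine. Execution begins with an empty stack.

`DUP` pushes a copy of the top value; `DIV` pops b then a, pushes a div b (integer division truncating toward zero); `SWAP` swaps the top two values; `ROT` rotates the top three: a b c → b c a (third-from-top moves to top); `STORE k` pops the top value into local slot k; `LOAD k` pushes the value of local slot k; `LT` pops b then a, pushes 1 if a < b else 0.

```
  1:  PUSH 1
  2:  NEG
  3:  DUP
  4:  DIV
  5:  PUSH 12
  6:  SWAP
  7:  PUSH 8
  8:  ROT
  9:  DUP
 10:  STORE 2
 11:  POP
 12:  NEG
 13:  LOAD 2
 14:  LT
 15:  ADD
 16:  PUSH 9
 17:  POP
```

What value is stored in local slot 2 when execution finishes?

12

PUSH 1  -> 1
NEG     -> -1
DUP     -> -1 -1
DIV     -> 1
PUSH 12 -> 1 12
SWAP    -> 12 1
PUSH 8  -> 12 1 8
ROT     -> 1 8 12
DUP     -> 1 8 12 12
STORE 2 -> 1 8 12
POP     -> 1 8
NEG     -> 1 -8
LOAD 2  -> 1 -8 12
LT      -> 1 1
ADD     -> 2
PUSH 9  -> 2 9
POP     -> 2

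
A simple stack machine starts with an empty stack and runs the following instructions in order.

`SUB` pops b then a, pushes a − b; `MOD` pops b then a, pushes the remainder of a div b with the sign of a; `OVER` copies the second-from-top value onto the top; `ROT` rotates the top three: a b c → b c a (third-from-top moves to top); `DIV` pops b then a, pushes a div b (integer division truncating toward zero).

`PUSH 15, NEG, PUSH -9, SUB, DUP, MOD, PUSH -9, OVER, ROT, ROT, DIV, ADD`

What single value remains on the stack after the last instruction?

0

PUSH 15 : 15
NEG     : -15
PUSH -9 : -15 -9
SUB     : -6
DUP     : -6 -6
MOD     : 0
PUSH -9 : 0 -9
OVER    : 0 -9 0
ROT     : -9 0 0
ROT     : 0 0 -9
DIV     : 0 0
ADD     : 0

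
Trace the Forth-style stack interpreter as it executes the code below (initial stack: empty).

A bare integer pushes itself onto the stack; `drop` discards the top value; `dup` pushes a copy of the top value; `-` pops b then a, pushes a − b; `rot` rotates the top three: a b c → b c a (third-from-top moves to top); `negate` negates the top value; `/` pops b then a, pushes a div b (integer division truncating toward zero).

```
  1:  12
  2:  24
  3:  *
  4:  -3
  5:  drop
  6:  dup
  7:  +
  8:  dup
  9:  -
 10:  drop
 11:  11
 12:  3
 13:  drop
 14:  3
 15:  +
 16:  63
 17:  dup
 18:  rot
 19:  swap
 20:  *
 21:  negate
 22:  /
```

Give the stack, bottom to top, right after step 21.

12     : 12
24     : 12 24
*      : 288
-3     : 288 -3
drop   : 288
dup    : 288 288
+      : 576
dup    : 576 576
-      : 0
drop   : (empty)
11     : 11
3      : 11 3
drop   : 11
3      : 11 3
+      : 14
63     : 14 63
dup    : 14 63 63
rot    : 63 63 14
swap   : 63 14 63
*      : 63 882
negate : 63 -882

[63, -882]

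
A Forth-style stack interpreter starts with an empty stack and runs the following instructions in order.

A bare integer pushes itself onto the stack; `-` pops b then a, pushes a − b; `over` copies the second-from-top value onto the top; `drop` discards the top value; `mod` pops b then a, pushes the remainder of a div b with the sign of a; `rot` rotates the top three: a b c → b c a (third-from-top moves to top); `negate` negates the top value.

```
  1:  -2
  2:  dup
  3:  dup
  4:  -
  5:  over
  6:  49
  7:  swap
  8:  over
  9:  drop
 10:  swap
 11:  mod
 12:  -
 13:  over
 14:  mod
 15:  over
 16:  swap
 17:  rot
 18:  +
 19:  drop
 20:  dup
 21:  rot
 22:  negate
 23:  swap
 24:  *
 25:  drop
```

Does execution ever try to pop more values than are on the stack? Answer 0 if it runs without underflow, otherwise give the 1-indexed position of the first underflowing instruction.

-2    [-2]
dup   [-2, -2]
dup   [-2, -2, -2]
-     [-2, 0]
over  [-2, 0, -2]
49    [-2, 0, -2, 49]
swap  [-2, 0, 49, -2]
over  [-2, 0, 49, -2, 49]
drop  [-2, 0, 49, -2]
swap  [-2, 0, -2, 49]
mod   [-2, 0, -2]
-     [-2, 2]
over  [-2, 2, -2]
mod   [-2, 0]
over  [-2, 0, -2]
swap  [-2, -2, 0]
rot   [-2, 0, -2]
+     [-2, -2]
drop  [-2]
dup   [-2, -2]
rot  — needs 3 operands, stack has 2 → underflow

21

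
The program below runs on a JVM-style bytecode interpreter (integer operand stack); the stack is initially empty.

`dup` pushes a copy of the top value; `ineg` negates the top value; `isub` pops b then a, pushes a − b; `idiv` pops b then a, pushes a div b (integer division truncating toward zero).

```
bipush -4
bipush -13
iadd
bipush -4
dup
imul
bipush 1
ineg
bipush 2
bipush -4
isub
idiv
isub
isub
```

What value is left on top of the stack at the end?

bipush -4  : -4
bipush -13 : -4 -13
iadd       : -17
bipush -4  : -17 -4
dup        : -17 -4 -4
imul       : -17 16
bipush 1   : -17 16 1
ineg       : -17 16 -1
bipush 2   : -17 16 -1 2
bipush -4  : -17 16 -1 2 -4
isub       : -17 16 -1 6
idiv       : -17 16 0
isub       : -17 16
isub       : -33

-33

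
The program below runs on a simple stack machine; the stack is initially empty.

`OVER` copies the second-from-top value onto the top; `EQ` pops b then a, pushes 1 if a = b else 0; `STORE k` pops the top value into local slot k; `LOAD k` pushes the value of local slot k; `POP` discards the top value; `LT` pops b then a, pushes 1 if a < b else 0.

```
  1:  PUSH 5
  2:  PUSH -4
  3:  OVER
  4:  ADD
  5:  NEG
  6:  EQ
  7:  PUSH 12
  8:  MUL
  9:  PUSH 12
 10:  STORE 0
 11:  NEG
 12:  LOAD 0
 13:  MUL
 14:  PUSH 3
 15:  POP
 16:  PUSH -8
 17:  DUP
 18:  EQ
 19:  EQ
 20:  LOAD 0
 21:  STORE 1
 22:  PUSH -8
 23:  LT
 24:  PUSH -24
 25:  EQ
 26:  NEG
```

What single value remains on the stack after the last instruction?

PUSH 5   : 5
PUSH -4  : 5 -4
OVER     : 5 -4 5
ADD      : 5 1
NEG      : 5 -1
EQ       : 0
PUSH 12  : 0 12
MUL      : 0
PUSH 12  : 0 12
STORE 0  : 0
NEG      : 0
LOAD 0   : 0 12
MUL      : 0
PUSH 3   : 0 3
POP      : 0
PUSH -8  : 0 -8
DUP      : 0 -8 -8
EQ       : 0 1
EQ       : 0
LOAD 0   : 0 12
STORE 1  : 0
PUSH -8  : 0 -8
LT       : 0
PUSH -24 : 0 -24
EQ       : 0
NEG      : 0

0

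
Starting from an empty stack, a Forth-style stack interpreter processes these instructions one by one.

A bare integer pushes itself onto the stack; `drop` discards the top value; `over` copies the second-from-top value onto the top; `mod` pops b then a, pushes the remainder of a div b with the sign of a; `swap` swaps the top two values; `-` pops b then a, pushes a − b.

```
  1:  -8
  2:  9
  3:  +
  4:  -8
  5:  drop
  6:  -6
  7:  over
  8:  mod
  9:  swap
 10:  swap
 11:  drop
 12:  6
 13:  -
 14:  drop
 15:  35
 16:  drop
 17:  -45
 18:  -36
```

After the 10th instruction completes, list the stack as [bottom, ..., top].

[1, 0]

-8   -> [-8]
9    -> [-8, 9]
+    -> [1]
-8   -> [1, -8]
drop -> [1]
-6   -> [1, -6]
over -> [1, -6, 1]
mod  -> [1, 0]
swap -> [0, 1]
swap -> [1, 0]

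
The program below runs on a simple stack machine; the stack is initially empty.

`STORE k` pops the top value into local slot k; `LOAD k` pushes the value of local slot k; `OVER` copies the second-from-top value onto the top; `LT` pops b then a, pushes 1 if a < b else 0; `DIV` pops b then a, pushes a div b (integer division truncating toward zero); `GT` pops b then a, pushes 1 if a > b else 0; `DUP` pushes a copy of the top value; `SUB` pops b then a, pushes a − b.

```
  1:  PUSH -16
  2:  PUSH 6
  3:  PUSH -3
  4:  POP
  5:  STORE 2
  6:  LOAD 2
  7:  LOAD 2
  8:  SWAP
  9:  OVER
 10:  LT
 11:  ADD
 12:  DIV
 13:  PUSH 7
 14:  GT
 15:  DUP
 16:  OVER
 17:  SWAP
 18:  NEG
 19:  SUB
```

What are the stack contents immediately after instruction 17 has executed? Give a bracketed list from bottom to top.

[0, 0, 0]

PUSH -16 : -16
PUSH 6   : -16 6
PUSH -3  : -16 6 -3
POP      : -16 6
STORE 2  : -16
LOAD 2   : -16 6
LOAD 2   : -16 6 6
SWAP     : -16 6 6
OVER     : -16 6 6 6
LT       : -16 6 0
ADD      : -16 6
DIV      : -2
PUSH 7   : -2 7
GT       : 0
DUP      : 0 0
OVER     : 0 0 0
SWAP     : 0 0 0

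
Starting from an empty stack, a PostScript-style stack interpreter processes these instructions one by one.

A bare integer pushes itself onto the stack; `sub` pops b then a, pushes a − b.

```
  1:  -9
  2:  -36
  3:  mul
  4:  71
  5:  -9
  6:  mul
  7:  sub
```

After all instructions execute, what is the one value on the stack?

963

-9  → [-9]
-36 → [-9, -36]
mul → [324]
71  → [324, 71]
-9  → [324, 71, -9]
mul → [324, -639]
sub → [963]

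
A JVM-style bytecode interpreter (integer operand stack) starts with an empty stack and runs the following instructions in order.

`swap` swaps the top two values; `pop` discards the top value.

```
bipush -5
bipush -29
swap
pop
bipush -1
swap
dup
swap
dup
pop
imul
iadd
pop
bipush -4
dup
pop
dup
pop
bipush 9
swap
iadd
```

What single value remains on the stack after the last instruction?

5

bipush -5   [-5]
bipush -29  [-5, -29]
swap        [-29, -5]
pop         [-29]
bipush -1   [-29, -1]
swap        [-1, -29]
dup         [-1, -29, -29]
swap        [-1, -29, -29]
dup         [-1, -29, -29, -29]
pop         [-1, -29, -29]
imul        [-1, 841]
iadd        [840]
pop         []
bipush -4   [-4]
dup         [-4, -4]
pop         [-4]
dup         [-4, -4]
pop         [-4]
bipush 9    [-4, 9]
swap        [9, -4]
iadd        [5]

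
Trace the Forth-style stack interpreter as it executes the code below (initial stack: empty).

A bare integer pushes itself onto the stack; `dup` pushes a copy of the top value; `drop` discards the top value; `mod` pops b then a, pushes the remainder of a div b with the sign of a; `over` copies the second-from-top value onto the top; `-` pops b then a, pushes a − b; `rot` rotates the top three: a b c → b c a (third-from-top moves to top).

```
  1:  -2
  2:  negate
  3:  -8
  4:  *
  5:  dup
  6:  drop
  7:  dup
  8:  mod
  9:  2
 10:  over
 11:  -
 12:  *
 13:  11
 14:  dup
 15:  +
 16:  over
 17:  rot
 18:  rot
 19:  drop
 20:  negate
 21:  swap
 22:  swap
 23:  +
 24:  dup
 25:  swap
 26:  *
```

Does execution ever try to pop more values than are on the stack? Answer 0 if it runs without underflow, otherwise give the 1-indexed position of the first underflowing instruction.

-2     → [-2]
negate → [2]
-8     → [2, -8]
*      → [-16]
dup    → [-16, -16]
drop   → [-16]
dup    → [-16, -16]
mod    → [0]
2      → [0, 2]
over   → [0, 2, 0]
-      → [0, 2]
*      → [0]
11     → [0, 11]
dup    → [0, 11, 11]
+      → [0, 22]
over   → [0, 22, 0]
rot    → [22, 0, 0]
rot    → [0, 0, 22]
drop   → [0, 0]
negate → [0, 0]
swap   → [0, 0]
swap   → [0, 0]
+      → [0]
dup    → [0, 0]
swap   → [0, 0]
*      → [0]

0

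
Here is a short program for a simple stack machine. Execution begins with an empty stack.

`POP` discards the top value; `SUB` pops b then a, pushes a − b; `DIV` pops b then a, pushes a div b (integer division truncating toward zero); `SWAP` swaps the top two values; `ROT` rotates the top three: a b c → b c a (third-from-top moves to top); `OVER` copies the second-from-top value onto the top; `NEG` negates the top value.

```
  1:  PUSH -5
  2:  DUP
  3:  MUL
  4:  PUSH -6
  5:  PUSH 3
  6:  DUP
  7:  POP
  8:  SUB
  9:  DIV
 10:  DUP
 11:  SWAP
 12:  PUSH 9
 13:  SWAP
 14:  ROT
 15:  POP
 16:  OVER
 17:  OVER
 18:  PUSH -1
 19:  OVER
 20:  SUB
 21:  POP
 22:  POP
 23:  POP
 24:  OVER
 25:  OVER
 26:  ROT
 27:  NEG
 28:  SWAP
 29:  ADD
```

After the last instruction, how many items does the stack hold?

3

PUSH -5 -> -5
DUP     -> -5 -5
MUL     -> 25
PUSH -6 -> 25 -6
PUSH 3  -> 25 -6 3
DUP     -> 25 -6 3 3
POP     -> 25 -6 3
SUB     -> 25 -9
DIV     -> -2
DUP     -> -2 -2
SWAP    -> -2 -2
PUSH 9  -> -2 -2 9
SWAP    -> -2 9 -2
ROT     -> 9 -2 -2
POP     -> 9 -2
OVER    -> 9 -2 9
OVER    -> 9 -2 9 -2
PUSH -1 -> 9 -2 9 -2 -1
OVER    -> 9 -2 9 -2 -1 -2
SUB     -> 9 -2 9 -2 1
POP     -> 9 -2 9 -2
POP     -> 9 -2 9
POP     -> 9 -2
OVER    -> 9 -2 9
OVER    -> 9 -2 9 -2
ROT     -> 9 9 -2 -2
NEG     -> 9 9 -2 2
SWAP    -> 9 9 2 -2
ADD     -> 9 9 0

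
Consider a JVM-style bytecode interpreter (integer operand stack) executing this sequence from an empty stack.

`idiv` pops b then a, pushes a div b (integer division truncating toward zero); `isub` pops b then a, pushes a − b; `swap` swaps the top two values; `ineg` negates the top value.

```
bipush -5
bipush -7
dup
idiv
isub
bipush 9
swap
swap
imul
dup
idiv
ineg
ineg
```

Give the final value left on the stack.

1

bipush -5 → [-5]
bipush -7 → [-5, -7]
dup       → [-5, -7, -7]
idiv      → [-5, 1]
isub      → [-6]
bipush 9  → [-6, 9]
swap      → [9, -6]
swap      → [-6, 9]
imul      → [-54]
dup       → [-54, -54]
idiv      → [1]
ineg      → [-1]
ineg      → [1]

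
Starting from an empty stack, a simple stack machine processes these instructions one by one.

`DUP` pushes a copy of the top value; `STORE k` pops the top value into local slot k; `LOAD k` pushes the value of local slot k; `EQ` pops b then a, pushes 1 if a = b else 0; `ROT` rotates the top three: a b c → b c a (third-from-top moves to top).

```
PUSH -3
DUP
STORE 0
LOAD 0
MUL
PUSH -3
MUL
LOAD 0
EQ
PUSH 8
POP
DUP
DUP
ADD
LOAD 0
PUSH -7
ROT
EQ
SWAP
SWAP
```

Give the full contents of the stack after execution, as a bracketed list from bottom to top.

[0, -3, 0]

PUSH -3 -> -3
DUP     -> -3 -3
STORE 0 -> -3
LOAD 0  -> -3 -3
MUL     -> 9
PUSH -3 -> 9 -3
MUL     -> -27
LOAD 0  -> -27 -3
EQ      -> 0
PUSH 8  -> 0 8
POP     -> 0
DUP     -> 0 0
DUP     -> 0 0 0
ADD     -> 0 0
LOAD 0  -> 0 0 -3
PUSH -7 -> 0 0 -3 -7
ROT     -> 0 -3 -7 0
EQ      -> 0 -3 0
SWAP    -> 0 0 -3
SWAP    -> 0 -3 0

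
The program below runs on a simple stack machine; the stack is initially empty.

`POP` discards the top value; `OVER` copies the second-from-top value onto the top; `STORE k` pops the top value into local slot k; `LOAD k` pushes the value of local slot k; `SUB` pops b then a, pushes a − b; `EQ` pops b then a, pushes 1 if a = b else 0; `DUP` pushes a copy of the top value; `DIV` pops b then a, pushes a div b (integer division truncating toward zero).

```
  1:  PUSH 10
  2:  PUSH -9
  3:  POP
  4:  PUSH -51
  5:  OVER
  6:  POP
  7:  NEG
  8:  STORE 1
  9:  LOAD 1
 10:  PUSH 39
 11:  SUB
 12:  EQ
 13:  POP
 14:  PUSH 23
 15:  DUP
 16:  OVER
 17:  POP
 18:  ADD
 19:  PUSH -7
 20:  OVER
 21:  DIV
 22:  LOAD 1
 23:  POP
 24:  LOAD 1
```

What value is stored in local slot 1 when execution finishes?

51

PUSH 10   [10]
PUSH -9   [10, -9]
POP       [10]
PUSH -51  [10, -51]
OVER      [10, -51, 10]
POP       [10, -51]
NEG       [10, 51]
STORE 1   [10]
LOAD 1    [10, 51]
PUSH 39   [10, 51, 39]
SUB       [10, 12]
EQ        [0]
POP       []
PUSH 23   [23]
DUP       [23, 23]
OVER      [23, 23, 23]
POP       [23, 23]
ADD       [46]
PUSH -7   [46, -7]
OVER      [46, -7, 46]
DIV       [46, 0]
LOAD 1    [46, 0, 51]
POP       [46, 0]
LOAD 1    [46, 0, 51]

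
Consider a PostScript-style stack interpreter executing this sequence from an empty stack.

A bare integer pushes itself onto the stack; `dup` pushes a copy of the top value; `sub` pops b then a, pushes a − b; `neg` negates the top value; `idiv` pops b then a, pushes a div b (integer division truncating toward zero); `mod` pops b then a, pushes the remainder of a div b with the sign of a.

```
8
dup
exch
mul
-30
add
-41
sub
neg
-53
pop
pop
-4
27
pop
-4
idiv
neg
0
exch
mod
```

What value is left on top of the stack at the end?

0

8    -> 8
dup  -> 8 8
exch -> 8 8
mul  -> 64
-30  -> 64 -30
add  -> 34
-41  -> 34 -41
sub  -> 75
neg  -> -75
-53  -> -75 -53
pop  -> -75
pop  -> (empty)
-4   -> -4
27   -> -4 27
pop  -> -4
-4   -> -4 -4
idiv -> 1
neg  -> -1
0    -> -1 0
exch -> 0 -1
mod  -> 0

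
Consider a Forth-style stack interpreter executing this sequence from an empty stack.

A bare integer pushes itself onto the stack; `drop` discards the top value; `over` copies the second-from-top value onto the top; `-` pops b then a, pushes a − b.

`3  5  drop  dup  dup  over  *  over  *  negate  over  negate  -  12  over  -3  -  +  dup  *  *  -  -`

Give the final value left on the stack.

3       [3]
5       [3, 5]
drop    [3]
dup     [3, 3]
dup     [3, 3, 3]
over    [3, 3, 3, 3]
*       [3, 3, 9]
over    [3, 3, 9, 3]
*       [3, 3, 27]
negate  [3, 3, -27]
over    [3, 3, -27, 3]
negate  [3, 3, -27, -3]
-       [3, 3, -24]
12      [3, 3, -24, 12]
over    [3, 3, -24, 12, -24]
-3      [3, 3, -24, 12, -24, -3]
-       [3, 3, -24, 12, -21]
+       [3, 3, -24, -9]
dup     [3, 3, -24, -9, -9]
*       [3, 3, -24, 81]
*       [3, 3, -1944]
-       [3, 1947]
-       [-1944]

-1944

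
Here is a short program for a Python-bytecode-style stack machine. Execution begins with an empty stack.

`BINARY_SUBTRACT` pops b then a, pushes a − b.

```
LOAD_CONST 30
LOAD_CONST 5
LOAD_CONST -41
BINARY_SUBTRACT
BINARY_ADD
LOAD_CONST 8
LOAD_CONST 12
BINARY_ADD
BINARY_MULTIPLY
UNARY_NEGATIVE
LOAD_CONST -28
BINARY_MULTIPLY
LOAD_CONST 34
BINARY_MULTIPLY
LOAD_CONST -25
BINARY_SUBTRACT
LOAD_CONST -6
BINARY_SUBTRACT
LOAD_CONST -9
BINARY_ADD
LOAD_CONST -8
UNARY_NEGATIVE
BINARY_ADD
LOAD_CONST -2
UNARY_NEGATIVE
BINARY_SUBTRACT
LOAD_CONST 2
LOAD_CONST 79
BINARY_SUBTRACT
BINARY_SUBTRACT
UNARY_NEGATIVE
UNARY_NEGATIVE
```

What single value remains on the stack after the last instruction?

1447145

LOAD_CONST 30    [30]
LOAD_CONST 5     [30, 5]
LOAD_CONST -41   [30, 5, -41]
BINARY_SUBTRACT  [30, 46]
BINARY_ADD       [76]
LOAD_CONST 8     [76, 8]
LOAD_CONST 12    [76, 8, 12]
BINARY_ADD       [76, 20]
BINARY_MULTIPLY  [1520]
UNARY_NEGATIVE   [-1520]
LOAD_CONST -28   [-1520, -28]
BINARY_MULTIPLY  [42560]
LOAD_CONST 34    [42560, 34]
BINARY_MULTIPLY  [1447040]
LOAD_CONST -25   [1447040, -25]
BINARY_SUBTRACT  [1447065]
LOAD_CONST -6    [1447065, -6]
BINARY_SUBTRACT  [1447071]
LOAD_CONST -9    [1447071, -9]
BINARY_ADD       [1447062]
LOAD_CONST -8    [1447062, -8]
UNARY_NEGATIVE   [1447062, 8]
BINARY_ADD       [1447070]
LOAD_CONST -2    [1447070, -2]
UNARY_NEGATIVE   [1447070, 2]
BINARY_SUBTRACT  [1447068]
LOAD_CONST 2     [1447068, 2]
LOAD_CONST 79    [1447068, 2, 79]
BINARY_SUBTRACT  [1447068, -77]
BINARY_SUBTRACT  [1447145]
UNARY_NEGATIVE   [-1447145]
UNARY_NEGATIVE   [1447145]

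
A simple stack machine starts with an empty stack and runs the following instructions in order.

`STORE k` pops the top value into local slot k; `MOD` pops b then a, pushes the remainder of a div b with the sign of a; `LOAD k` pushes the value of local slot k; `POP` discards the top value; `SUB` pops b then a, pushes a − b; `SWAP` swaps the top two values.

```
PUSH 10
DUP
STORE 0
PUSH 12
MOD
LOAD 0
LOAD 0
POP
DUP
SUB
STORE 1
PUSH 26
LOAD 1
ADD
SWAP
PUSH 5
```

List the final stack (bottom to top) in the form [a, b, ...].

[26, 10, 5]

PUSH 10 -> [10]
DUP     -> [10, 10]
STORE 0 -> [10]
PUSH 12 -> [10, 12]
MOD     -> [10]
LOAD 0  -> [10, 10]
LOAD 0  -> [10, 10, 10]
POP     -> [10, 10]
DUP     -> [10, 10, 10]
SUB     -> [10, 0]
STORE 1 -> [10]
PUSH 26 -> [10, 26]
LOAD 1  -> [10, 26, 0]
ADD     -> [10, 26]
SWAP    -> [26, 10]
PUSH 5  -> [26, 10, 5]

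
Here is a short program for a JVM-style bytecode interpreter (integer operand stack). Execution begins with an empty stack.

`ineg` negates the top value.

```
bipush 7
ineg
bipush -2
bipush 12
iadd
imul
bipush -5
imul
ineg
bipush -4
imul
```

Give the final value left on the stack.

bipush 7   [7]
ineg       [-7]
bipush -2  [-7, -2]
bipush 12  [-7, -2, 12]
iadd       [-7, 10]
imul       [-70]
bipush -5  [-70, -5]
imul       [350]
ineg       [-350]
bipush -4  [-350, -4]
imul       [1400]

1400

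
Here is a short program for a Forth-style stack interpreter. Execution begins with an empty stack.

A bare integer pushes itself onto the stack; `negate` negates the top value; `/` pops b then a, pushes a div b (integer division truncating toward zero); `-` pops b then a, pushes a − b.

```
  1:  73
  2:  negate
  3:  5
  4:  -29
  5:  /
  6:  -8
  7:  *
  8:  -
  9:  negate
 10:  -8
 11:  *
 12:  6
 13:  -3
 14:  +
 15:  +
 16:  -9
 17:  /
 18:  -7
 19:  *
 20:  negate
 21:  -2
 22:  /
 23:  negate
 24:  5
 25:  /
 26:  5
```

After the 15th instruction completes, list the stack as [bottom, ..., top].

[-581]

73      [73]
negate  [-73]
5       [-73, 5]
-29     [-73, 5, -29]
/       [-73, 0]
-8      [-73, 0, -8]
*       [-73, 0]
-       [-73]
negate  [73]
-8      [73, -8]
*       [-584]
6       [-584, 6]
-3      [-584, 6, -3]
+       [-584, 3]
+       [-581]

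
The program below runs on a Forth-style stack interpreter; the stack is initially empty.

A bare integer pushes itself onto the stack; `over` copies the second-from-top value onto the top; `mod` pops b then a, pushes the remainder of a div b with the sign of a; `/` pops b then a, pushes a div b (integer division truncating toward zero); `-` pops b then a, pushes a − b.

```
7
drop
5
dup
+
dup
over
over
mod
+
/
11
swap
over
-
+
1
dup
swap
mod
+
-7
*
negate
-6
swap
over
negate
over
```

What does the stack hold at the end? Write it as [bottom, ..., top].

[-6, 7, 6, 7]

7      -> 7
drop   -> (empty)
5      -> 5
dup    -> 5 5
+      -> 10
dup    -> 10 10
over   -> 10 10 10
over   -> 10 10 10 10
mod    -> 10 10 0
+      -> 10 10
/      -> 1
11     -> 1 11
swap   -> 11 1
over   -> 11 1 11
-      -> 11 -10
+      -> 1
1      -> 1 1
dup    -> 1 1 1
swap   -> 1 1 1
mod    -> 1 0
+      -> 1
-7     -> 1 -7
*      -> -7
negate -> 7
-6     -> 7 -6
swap   -> -6 7
over   -> -6 7 -6
negate -> -6 7 6
over   -> -6 7 6 7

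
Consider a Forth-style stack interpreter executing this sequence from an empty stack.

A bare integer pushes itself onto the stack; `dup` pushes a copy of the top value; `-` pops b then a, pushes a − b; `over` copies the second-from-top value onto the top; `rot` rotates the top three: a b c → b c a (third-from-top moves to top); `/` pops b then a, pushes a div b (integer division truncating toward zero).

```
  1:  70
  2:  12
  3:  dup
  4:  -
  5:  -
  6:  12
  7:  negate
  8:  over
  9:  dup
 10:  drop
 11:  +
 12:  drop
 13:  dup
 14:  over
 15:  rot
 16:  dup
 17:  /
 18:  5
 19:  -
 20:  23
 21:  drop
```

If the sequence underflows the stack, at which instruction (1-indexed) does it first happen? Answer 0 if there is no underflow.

0

70      70
12      70 12
dup     70 12 12
-       70 0
-       70
12      70 12
negate  70 -12
over    70 -12 70
dup     70 -12 70 70
drop    70 -12 70
+       70 58
drop    70
dup     70 70
over    70 70 70
rot     70 70 70
dup     70 70 70 70
/       70 70 1
5       70 70 1 5
-       70 70 -4
23      70 70 -4 23
drop    70 70 -4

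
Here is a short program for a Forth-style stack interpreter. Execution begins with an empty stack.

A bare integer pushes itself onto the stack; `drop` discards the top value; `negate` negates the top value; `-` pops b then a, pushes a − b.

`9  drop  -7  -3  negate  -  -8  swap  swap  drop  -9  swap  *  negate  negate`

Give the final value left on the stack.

9      : [9]
drop   : []
-7     : [-7]
-3     : [-7, -3]
negate : [-7, 3]
-      : [-10]
-8     : [-10, -8]
swap   : [-8, -10]
swap   : [-10, -8]
drop   : [-10]
-9     : [-10, -9]
swap   : [-9, -10]
*      : [90]
negate : [-90]
negate : [90]

90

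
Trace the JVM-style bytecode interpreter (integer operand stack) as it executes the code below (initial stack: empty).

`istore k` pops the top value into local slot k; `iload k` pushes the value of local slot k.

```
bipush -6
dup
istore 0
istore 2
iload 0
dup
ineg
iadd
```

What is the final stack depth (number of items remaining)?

1

bipush -6 → -6
dup       → -6 -6
istore 0  → -6
istore 2  → (empty)
iload 0   → -6
dup       → -6 -6
ineg      → -6 6
iadd      → 0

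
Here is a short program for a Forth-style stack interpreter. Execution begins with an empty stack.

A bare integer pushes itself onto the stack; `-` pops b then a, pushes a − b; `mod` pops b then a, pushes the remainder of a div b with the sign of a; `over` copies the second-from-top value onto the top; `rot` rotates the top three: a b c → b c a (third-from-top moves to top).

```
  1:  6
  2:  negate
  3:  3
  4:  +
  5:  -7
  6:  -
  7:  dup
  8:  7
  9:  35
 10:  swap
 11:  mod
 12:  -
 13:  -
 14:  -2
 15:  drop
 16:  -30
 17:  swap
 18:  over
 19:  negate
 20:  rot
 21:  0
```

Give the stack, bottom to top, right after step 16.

[0, -30]

6       6
negate  -6
3       -6 3
+       -3
-7      -3 -7
-       4
dup     4 4
7       4 4 7
35      4 4 7 35
swap    4 4 35 7
mod     4 4 0
-       4 4
-       0
-2      0 -2
drop    0
-30     0 -30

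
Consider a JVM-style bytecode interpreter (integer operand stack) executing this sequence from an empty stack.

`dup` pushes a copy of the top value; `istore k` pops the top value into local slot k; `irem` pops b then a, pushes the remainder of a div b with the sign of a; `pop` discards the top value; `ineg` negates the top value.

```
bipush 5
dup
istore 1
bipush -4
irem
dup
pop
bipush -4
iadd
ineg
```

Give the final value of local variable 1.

5

bipush 5  -> [5]
dup       -> [5, 5]
istore 1  -> [5]
bipush -4 -> [5, -4]
irem      -> [1]
dup       -> [1, 1]
pop       -> [1]
bipush -4 -> [1, -4]
iadd      -> [-3]
ineg      -> [3]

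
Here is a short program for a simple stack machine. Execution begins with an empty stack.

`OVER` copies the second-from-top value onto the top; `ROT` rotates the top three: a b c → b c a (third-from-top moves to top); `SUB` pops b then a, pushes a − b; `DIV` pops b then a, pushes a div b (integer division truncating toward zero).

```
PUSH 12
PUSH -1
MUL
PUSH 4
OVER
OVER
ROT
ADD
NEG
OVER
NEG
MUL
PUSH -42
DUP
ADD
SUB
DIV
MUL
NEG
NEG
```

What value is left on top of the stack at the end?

-12

PUSH 12  → 12
PUSH -1  → 12 -1
MUL      → -12
PUSH 4   → -12 4
OVER     → -12 4 -12
OVER     → -12 4 -12 4
ROT      → -12 -12 4 4
ADD      → -12 -12 8
NEG      → -12 -12 -8
OVER     → -12 -12 -8 -12
NEG      → -12 -12 -8 12
MUL      → -12 -12 -96
PUSH -42 → -12 -12 -96 -42
DUP      → -12 -12 -96 -42 -42
ADD      → -12 -12 -96 -84
SUB      → -12 -12 -12
DIV      → -12 1
MUL      → -12
NEG      → 12
NEG      → -12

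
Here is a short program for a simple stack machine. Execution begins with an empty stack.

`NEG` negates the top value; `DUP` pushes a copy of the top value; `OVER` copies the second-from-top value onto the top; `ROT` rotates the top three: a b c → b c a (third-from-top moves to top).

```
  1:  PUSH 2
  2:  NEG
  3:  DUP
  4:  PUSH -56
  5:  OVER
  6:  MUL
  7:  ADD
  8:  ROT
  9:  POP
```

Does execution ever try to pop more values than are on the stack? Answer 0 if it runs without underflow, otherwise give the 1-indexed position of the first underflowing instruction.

PUSH 2   : 2
NEG      : -2
DUP      : -2 -2
PUSH -56 : -2 -2 -56
OVER     : -2 -2 -56 -2
MUL      : -2 -2 112
ADD      : -2 110
ROT  — needs 3 operands, stack has 2 → underflow

8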